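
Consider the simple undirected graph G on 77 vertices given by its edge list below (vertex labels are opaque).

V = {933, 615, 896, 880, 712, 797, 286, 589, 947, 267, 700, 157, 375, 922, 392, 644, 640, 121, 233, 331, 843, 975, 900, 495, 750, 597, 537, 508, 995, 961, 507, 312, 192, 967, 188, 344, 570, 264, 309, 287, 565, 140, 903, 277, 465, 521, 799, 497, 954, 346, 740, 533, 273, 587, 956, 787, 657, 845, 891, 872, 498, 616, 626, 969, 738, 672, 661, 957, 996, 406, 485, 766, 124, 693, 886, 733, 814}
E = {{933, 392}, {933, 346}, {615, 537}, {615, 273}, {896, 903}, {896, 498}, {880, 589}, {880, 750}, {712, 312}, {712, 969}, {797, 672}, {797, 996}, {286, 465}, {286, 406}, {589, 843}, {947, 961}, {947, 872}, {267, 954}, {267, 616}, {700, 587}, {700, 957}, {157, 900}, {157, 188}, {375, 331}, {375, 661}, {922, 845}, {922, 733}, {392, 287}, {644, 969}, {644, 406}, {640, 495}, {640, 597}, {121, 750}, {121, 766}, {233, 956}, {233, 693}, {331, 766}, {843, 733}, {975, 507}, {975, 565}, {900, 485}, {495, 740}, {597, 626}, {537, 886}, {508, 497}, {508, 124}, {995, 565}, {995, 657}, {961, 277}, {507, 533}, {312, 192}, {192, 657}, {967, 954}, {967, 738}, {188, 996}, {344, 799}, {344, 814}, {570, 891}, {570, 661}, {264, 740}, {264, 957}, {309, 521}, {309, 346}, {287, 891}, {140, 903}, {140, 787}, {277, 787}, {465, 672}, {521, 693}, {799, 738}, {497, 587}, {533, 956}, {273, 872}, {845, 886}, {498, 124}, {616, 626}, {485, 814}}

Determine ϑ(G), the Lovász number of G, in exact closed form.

77*cos(pi/77)/(cos(pi/77) + 1)

Vertex 733 has 2 neighbors: 922, 843.
Vertex 672 has 2 neighbors: 797, 465.
deg(626) = 2; N(626) = {597, 616}.
N(508) = {497, 124}, |N(508)| = 2.
deg(v) = 2 for all v (|V|=77); the odd cycle C_{77}.
The 39 distinct eigenvalues: [2.0, 1.9933, 1.9734, 1.9404, 1.8944, 1.8358, 1.765, 1.6825, 1.5888, 1.4845, 1.3703, 1.247, 1.1154, 0.9764, 0.8308, 0.6798, 0.5242, 0.3651, 0.2036, 0.0408, -0.1223, -0.2846, -0.445, -0.6025, -0.7559, -0.9043, -1.0467, -1.1822, -1.3097, -1.4286, -1.5379, -1.637, -1.7252, -1.8019, -1.8667, -1.919, -1.9585, -1.985, -1.9983].
λ_max=2, λ_min=-2*cos(pi/77); ϑ = −77·λ_min/(λ_max−λ_min) = 77*cos(pi/77)/(cos(pi/77) + 1).
= 38.48397347… (decimal).
Sandwich: α(G)=38 ≤ ϑ(G)=77*cos(pi/77)/(cos(pi/77) + 1) ≤ χ(Ḡ)=39 (both strict).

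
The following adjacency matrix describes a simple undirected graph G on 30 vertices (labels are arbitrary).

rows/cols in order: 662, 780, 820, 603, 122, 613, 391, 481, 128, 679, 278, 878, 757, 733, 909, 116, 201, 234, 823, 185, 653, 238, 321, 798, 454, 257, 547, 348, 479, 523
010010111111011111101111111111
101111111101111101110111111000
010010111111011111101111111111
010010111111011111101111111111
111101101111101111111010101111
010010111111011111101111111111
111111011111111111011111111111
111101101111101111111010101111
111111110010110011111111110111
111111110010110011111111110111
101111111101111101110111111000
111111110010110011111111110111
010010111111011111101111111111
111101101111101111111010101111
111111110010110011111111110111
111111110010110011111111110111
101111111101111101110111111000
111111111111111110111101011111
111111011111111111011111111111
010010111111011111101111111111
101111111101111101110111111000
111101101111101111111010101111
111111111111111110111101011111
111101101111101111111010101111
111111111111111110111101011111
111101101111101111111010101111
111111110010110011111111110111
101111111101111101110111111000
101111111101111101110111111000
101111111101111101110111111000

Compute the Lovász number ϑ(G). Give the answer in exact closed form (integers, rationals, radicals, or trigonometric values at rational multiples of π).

7

Vertex 757 has 24 neighbors: 780, 122, 391, 481, 128, 679, 278, 878, 733, 909, 116, 201, 234, 823, 653, 238, 321, 798, 454, 257, 547, 348, 479, 523.
N(481) = {662, 780, 820, 603, 613, 391, 128, 679, 278, 878, 757, 909, 116, 201, 234, 823, 185, 653, 321, 454, 547, 348, 479, 523}, |N(481)| = 24.
Vertex 733 has 24 neighbors: 662, 780, 820, 603, 613, 391, 128, 679, 278, 878, 757, 909, 116, 201, 234, 823, 185, 653, 321, 454, 547, 348, 479, 523.
Vertex 391 has 28 neighbors: 662, 780, 820, 603, 122, 613, 481, 128, 679, 278, 878, 757, 733, 909, 116, 201, 234, 185, 653, 238, 321, 798, 454, 257, 547, 348, 479, 523.
6 parts of sizes [7, 6, 6, 6, 3, 2]; α(G) = 7 = ϑ (perfect).
ϑ(G) ≈ 7.00000000.
Check 7 ≤ 7 ≤ 7: collapsed.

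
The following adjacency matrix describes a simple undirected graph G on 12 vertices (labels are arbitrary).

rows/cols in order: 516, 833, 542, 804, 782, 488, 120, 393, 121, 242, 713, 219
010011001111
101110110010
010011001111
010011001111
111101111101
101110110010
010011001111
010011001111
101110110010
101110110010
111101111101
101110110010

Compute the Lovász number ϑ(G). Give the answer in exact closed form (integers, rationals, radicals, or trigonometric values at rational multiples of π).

Vertex 542 has 7 neighbors: 833, 782, 488, 121, 242, 713, 219.
Vertex 713 has 10 neighbors: 516, 833, 542, 804, 488, 120, 393, 121, 242, 219.
N(488) = {516, 542, 804, 782, 120, 393, 713}, |N(488)| = 7.
Vertex 393 has 7 neighbors: 833, 782, 488, 121, 242, 713, 219.
Complete 3-partite, parts [5, 5, 2]: perfect, ϑ = α = 5.
ϑ(G) ≈ 5.0000000.
α=5, χ(Ḡ)=5; ϑ=5 lies between (collapsed).

5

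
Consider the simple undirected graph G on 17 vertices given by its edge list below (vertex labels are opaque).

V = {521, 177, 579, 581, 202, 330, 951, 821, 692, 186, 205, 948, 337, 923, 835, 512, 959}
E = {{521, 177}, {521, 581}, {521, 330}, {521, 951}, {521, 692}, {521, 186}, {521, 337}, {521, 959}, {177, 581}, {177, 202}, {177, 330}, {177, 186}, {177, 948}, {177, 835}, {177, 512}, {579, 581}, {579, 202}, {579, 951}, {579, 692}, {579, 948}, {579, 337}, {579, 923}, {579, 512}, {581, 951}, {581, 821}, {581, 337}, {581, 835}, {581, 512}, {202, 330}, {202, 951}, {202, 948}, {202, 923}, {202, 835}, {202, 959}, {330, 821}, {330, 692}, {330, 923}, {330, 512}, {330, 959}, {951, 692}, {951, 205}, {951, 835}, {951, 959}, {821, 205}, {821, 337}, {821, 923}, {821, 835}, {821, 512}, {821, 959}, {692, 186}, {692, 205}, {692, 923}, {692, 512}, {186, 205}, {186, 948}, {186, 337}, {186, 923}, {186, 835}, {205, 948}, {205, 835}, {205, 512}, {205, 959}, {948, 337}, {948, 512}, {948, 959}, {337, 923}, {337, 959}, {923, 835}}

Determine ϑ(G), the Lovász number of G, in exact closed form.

sqrt(17)

deg(579) = 8; N(579) = {581, 202, 951, 692, 948, 337, 923, 512}.
deg(337) = 8; N(337) = {521, 579, 581, 821, 186, 948, 923, 959}.
Vertex 835 has 8 neighbors: 177, 581, 202, 951, 821, 186, 205, 923.
deg(821) = 8; N(821) = {581, 330, 205, 337, 923, 835, 512, 959}.
8-regular, N=17; SR(17,8,3,4) — a Paley graph.
A has 3 distinct eigenvalues ≈ [8.0, 1.561553, -2.561553].
ϑ = −N·λ_min/(λ_max−λ_min) = −17·(-sqrt(17)/2 - 1/2)/(8−(-sqrt(17)/2 - 1/2)) = sqrt(17).
≈ 4.123106 (to 6 d.p.).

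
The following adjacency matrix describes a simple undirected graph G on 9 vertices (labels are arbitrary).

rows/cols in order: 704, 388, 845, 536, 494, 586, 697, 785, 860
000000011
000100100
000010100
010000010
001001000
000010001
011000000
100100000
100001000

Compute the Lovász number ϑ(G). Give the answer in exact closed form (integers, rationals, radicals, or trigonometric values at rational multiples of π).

N(586) = {494, 860}, |N(586)| = 2.
Vertex 785 has 2 neighbors: 704, 536.
N(494) = {845, 586}, |N(494)| = 2.
Vertex 704 has 2 neighbors: 785, 860.
Regular of degree 2 on 9 vertices: this is C_{9}, the 9-cycle.
A has 5 distinct eigenvalues ≈ [2.0, 1.532089, 0.347296, -1.0, -1.879385].
Lovász (edge-transitive): ϑ = −9·(-2*cos(pi/9))/((2)−(-2*cos(pi/9))) = 9*cos(pi/9)/(cos(pi/9) + 1).
Numerically 4.360089581.
Sandwich: α(G)=4 ≤ ϑ(G)=9*cos(pi/9)/(cos(pi/9) + 1) ≤ χ(Ḡ)=5 (both strict).

9*cos(pi/9)/(cos(pi/9) + 1)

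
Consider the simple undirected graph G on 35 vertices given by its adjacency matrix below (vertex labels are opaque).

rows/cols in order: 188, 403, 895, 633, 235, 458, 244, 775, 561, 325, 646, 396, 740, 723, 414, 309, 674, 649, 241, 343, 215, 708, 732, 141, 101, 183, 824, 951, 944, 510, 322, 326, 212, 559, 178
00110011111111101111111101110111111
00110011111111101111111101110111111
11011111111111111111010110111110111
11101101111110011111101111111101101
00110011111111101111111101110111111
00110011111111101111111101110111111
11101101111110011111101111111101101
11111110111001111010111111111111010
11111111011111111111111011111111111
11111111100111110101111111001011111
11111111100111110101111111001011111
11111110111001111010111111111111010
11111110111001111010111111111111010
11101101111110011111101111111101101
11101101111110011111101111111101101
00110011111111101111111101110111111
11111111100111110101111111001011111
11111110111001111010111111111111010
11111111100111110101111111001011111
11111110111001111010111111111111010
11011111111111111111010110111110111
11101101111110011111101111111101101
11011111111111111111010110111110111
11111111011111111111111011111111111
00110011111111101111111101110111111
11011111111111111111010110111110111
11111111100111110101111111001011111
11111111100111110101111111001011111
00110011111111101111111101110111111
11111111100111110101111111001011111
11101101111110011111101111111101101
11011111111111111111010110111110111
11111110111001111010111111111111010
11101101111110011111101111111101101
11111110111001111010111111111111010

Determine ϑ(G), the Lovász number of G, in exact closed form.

7

N(458) = {895, 633, 244, 775, 561, 325, 646, 396, 740, 723, 414, 674, 649, 241, 343, 215, 708, 732, 141, 183, 824, 951, 510, 322, 326, 212, 559, 178}, |N(458)| = 28.
Vertex 343 has 28 neighbors: 188, 403, 895, 633, 235, 458, 244, 561, 325, 646, 723, 414, 309, 674, 241, 215, 708, 732, 141, 101, 183, 824, 951, 944, 510, 322, 326, 559.
Vertex 244 has 28 neighbors: 188, 403, 895, 235, 458, 775, 561, 325, 646, 396, 740, 309, 674, 649, 241, 343, 215, 732, 141, 101, 183, 824, 951, 944, 510, 326, 212, 178.
N(895) = {188, 403, 633, 235, 458, 244, 775, 561, 325, 646, 396, 740, 723, 414, 309, 674, 649, 241, 343, 708, 141, 101, 824, 951, 944, 510, 322, 212, 559, 178}, |N(895)| = 30.
G = K_{7,7,7,7,5,2}: α = 7 = χ(Ḡ), so ϑ = 7.
= 7.00000… (decimal).
Sandwich: α(G)=7 ≤ ϑ(G)=7 ≤ χ(Ḡ)=7 (collapsed).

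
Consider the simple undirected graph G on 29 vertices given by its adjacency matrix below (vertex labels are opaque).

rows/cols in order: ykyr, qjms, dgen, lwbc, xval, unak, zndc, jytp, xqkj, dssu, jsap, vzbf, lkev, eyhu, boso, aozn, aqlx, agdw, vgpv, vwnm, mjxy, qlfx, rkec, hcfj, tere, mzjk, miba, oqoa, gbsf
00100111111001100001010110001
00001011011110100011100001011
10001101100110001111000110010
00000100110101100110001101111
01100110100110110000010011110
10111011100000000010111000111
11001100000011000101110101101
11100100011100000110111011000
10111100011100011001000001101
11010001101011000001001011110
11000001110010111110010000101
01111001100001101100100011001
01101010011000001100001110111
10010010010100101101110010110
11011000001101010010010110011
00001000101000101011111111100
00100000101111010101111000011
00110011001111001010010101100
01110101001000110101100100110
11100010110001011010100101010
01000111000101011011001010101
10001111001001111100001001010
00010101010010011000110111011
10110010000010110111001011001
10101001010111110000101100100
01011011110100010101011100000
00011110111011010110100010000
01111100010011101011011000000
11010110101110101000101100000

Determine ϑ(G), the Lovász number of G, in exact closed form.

sqrt(29)

Vertex jytp has 14 neighbors: ykyr, qjms, dgen, unak, dssu, jsap, vzbf, agdw, vgpv, mjxy, qlfx, rkec, tere, mzjk.
deg(lkev) = 14; N(lkev) = {qjms, dgen, xval, zndc, dssu, jsap, aqlx, agdw, rkec, hcfj, tere, miba, oqoa, gbsf}.
N(hcfj) = {ykyr, dgen, lwbc, zndc, lkev, boso, aozn, agdw, vgpv, vwnm, rkec, tere, mzjk, gbsf}, |N(hcfj)| = 14.
Vertex zndc has 14 neighbors: ykyr, qjms, xval, unak, lkev, eyhu, agdw, vwnm, mjxy, qlfx, hcfj, mzjk, miba, gbsf.
G on 29 vertices is 14-regular; strongly regular (29,14,6,7).
A has 3 distinct eigenvalues ≈ [14.0, 2.1926, -3.1926].
Lovász (edge-transitive): ϑ = −29·(-sqrt(29)/2 - 1/2)/((14)−(-sqrt(29)/2 - 1/2)) = sqrt(29).
≈ 5.385165 (to 6 d.p.).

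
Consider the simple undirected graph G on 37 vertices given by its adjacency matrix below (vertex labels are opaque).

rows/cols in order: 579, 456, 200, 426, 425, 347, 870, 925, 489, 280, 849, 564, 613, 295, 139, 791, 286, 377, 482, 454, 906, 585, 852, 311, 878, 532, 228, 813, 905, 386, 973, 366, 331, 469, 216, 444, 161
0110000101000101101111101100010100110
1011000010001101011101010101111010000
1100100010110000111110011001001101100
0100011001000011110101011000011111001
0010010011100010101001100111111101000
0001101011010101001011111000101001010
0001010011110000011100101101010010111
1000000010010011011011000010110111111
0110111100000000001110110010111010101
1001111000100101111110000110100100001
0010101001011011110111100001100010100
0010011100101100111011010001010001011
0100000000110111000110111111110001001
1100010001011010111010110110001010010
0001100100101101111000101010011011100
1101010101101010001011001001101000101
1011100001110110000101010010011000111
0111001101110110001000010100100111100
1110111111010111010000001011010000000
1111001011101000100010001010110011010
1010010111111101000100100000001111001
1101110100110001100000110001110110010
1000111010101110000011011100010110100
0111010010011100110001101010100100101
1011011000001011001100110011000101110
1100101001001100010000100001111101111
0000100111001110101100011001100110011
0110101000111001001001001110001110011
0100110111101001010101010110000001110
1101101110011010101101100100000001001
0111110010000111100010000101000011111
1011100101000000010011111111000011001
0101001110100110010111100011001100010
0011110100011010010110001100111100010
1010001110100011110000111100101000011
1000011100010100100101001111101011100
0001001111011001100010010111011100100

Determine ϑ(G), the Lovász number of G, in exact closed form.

sqrt(37)

deg(906) = 18; N(906) = {579, 200, 347, 925, 489, 280, 849, 564, 613, 295, 791, 454, 852, 973, 366, 331, 469, 161}.
deg(444) = 18; N(444) = {579, 347, 870, 925, 564, 295, 286, 454, 585, 878, 532, 228, 813, 905, 973, 331, 469, 216}.
N(228) = {425, 925, 489, 280, 613, 295, 139, 286, 482, 454, 311, 878, 813, 905, 366, 331, 444, 161}, |N(228)| = 18.
N(386) = {579, 456, 426, 425, 870, 925, 489, 564, 613, 139, 286, 482, 454, 585, 852, 532, 469, 161}, |N(386)| = 18.
G on 37 vertices is 18-regular; strongly regular (37,18,8,9).
spec(A) ≈ [18.0, 2.54138, -3.54138] (distinct, 5 d.p.).
λ_max=18, λ_min=-sqrt(37)/2 - 1/2; ϑ = −37·λ_min/(λ_max−λ_min) = sqrt(37).
Numerically 6.08276.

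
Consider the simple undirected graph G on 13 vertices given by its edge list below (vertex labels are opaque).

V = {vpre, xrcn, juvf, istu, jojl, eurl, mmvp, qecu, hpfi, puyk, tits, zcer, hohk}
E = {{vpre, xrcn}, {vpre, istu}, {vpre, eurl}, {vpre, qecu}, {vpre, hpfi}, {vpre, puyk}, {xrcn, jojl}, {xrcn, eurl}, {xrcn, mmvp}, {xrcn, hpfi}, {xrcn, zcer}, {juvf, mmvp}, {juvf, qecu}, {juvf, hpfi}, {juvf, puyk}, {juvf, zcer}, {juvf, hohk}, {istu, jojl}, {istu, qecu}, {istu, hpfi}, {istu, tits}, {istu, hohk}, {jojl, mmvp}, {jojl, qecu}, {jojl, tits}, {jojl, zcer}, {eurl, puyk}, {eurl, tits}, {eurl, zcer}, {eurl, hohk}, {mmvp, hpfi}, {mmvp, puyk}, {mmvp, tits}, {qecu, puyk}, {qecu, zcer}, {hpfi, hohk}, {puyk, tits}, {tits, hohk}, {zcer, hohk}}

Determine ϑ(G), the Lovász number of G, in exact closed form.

N(juvf) = {mmvp, qecu, hpfi, puyk, zcer, hohk}, |N(juvf)| = 6.
Vertex puyk has 6 neighbors: vpre, juvf, eurl, mmvp, qecu, tits.
N(hohk) = {juvf, istu, eurl, hpfi, tits, zcer}, |N(hohk)| = 6.
N(qecu) = {vpre, juvf, istu, jojl, puyk, zcer}, |N(qecu)| = 6.
6-regular, N=13; SR(13,6,2,3) — a Paley graph.
Distinct eigenvalues (to 6 d.p.): [6.0, 1.302776, -2.302776].
λ_max=6, λ_min=-sqrt(13)/2 - 1/2; ϑ = −13·λ_min/(λ_max−λ_min) = sqrt(13).
= 3.605551275… (decimal).

sqrt(13)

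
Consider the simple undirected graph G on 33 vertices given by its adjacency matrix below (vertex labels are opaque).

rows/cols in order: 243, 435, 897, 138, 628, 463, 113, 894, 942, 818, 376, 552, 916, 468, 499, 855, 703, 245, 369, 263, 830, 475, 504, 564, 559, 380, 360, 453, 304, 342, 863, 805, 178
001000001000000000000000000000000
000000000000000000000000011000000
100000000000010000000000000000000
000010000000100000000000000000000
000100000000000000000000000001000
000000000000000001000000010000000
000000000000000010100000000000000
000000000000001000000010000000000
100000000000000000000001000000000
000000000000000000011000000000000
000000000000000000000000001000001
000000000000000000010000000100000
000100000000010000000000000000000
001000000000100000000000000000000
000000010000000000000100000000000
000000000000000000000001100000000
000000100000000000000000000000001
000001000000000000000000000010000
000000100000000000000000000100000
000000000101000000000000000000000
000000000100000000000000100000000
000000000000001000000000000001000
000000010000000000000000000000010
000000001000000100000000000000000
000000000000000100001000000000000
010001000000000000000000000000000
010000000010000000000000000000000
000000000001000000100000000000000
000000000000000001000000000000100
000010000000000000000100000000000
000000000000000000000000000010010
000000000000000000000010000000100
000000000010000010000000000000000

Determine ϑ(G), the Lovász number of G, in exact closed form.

33*cos(pi/33)/(cos(pi/33) + 1)

deg(818) = 2; N(818) = {263, 830}.
Vertex 376 has 2 neighbors: 360, 178.
deg(113) = 2; N(113) = {703, 369}.
N(942) = {243, 564}, |N(942)| = 2.
Regular of degree 2 on 33 vertices: the odd cycle C_{33}.
spec(A) ≈ [2.0, 1.9639, 1.8567, 1.6825, 1.4475, 1.1601, 0.8308, 0.4715, 0.0952, -0.2846, -0.6541, -1.0, -1.3097, -1.5721, -1.7777, -1.919, -1.9909] (distinct, 4 d.p.).
−33·(-2*cos(pi/33)) / ((2)−(-2*cos(pi/33))) = 33*cos(pi/33)/(cos(pi/33) + 1) = ϑ(G).
ϑ(G) ≈ 16.462558592.
α=16, χ(Ḡ)=17; ϑ=33*cos(pi/33)/(cos(pi/33) + 1) lies between (both strict).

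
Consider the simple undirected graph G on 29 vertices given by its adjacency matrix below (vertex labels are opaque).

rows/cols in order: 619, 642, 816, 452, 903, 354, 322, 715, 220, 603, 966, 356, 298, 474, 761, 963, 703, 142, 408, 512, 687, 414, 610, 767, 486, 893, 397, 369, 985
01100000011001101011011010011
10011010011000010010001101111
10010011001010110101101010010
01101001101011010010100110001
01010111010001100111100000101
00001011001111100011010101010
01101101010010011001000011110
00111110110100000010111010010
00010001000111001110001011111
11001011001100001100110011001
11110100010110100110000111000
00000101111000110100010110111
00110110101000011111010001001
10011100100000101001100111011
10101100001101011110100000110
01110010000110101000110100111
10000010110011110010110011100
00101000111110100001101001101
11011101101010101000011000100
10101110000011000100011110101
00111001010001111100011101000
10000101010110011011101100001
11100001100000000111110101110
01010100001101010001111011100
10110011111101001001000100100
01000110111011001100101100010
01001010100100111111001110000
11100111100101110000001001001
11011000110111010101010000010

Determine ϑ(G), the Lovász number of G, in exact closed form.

N(963) = {642, 816, 452, 322, 356, 298, 761, 703, 687, 414, 767, 397, 369, 985}, |N(963)| = 14.
deg(322) = 14; N(322) = {642, 816, 903, 354, 715, 603, 298, 963, 703, 512, 486, 893, 397, 369}.
N(408) = {619, 642, 452, 903, 354, 715, 220, 966, 298, 761, 703, 414, 610, 397}, |N(408)| = 14.
Vertex 816 has 14 neighbors: 619, 452, 322, 715, 966, 298, 761, 963, 142, 512, 687, 610, 486, 369.
Every vertex has degree 14 (N=29); SR(29,14,6,7) — a Paley graph.
A has 3 distinct eigenvalues ≈ [14.0, 2.193, -3.193].
Lovász (edge-transitive): ϑ = −29·(-sqrt(29)/2 - 1/2)/((14)−(-sqrt(29)/2 - 1/2)) = sqrt(29).
≈ 5.3851648 (to 7 d.p.).

sqrt(29)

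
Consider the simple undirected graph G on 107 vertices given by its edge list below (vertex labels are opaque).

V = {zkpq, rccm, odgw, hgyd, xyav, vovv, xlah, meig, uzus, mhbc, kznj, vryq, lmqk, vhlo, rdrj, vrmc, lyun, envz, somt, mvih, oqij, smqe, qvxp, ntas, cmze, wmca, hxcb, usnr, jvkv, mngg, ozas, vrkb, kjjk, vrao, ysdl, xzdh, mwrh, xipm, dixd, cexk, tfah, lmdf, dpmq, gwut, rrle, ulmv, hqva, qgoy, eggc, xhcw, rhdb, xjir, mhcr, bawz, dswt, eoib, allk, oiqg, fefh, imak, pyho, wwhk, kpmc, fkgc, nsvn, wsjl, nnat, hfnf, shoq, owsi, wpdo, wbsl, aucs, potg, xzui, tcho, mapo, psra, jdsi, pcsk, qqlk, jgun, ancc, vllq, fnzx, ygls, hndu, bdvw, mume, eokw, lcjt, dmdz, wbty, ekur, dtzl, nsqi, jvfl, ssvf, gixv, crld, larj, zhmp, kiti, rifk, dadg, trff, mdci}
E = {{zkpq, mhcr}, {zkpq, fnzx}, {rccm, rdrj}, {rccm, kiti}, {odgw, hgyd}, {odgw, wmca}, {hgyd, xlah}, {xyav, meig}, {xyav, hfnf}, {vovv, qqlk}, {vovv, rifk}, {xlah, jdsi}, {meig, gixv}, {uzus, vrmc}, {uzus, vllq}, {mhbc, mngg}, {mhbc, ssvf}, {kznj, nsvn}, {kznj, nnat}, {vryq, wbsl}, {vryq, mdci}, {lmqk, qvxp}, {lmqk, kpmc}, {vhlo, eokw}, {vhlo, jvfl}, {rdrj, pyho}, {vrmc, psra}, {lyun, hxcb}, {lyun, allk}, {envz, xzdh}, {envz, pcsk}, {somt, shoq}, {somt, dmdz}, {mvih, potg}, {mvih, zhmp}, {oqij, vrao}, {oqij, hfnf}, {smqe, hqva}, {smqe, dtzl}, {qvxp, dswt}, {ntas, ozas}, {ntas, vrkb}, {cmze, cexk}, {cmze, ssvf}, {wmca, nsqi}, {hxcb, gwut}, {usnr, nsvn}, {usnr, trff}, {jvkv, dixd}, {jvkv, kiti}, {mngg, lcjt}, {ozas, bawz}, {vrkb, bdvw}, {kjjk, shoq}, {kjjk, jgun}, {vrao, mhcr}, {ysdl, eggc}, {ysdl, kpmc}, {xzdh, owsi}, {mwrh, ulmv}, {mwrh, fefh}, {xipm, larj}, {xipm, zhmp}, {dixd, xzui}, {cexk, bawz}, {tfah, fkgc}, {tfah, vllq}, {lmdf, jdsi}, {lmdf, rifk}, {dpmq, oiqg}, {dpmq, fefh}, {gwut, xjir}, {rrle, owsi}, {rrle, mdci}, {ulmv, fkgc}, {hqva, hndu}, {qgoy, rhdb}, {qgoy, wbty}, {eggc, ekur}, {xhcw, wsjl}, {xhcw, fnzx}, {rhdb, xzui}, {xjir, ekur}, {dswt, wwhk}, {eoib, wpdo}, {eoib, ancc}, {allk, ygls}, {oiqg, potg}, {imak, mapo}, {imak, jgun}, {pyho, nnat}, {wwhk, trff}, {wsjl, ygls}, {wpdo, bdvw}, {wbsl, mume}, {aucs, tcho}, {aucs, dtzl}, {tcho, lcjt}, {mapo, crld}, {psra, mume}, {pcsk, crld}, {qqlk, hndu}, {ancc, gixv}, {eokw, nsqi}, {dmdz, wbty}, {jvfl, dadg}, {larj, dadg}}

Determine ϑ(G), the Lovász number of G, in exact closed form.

Vertex xlah has 2 neighbors: hgyd, jdsi.
deg(ysdl) = 2; N(ysdl) = {eggc, kpmc}.
Vertex usnr has 2 neighbors: nsvn, trff.
deg(larj) = 2; N(larj) = {xipm, dadg}.
2-regular, N=107; the odd cycle C_{107}.
Distinct eigenvalues (to 5 d.p.): [2.0, 1.99655, 1.98622, 1.96905, 1.94508, 1.91441, 1.87714, 1.8334, 1.78334, 1.72714, 1.66498, 1.59707, 1.52367, 1.44501, 1.36137, 1.27304, 1.18032, 1.08353, 0.983, 0.87909, 0.77214, 0.66254, 0.55065, 0.43686, 0.32157, 0.20516, 0.08805, -0.02936, -0.14667, -0.26348, -0.37938, -0.49397, -0.60685, -0.71765, -0.82597, -0.93145, -1.03371, -1.13241, -1.22721, -1.31777, -1.40379, -1.48498, -1.56104, -1.63173, -1.69679, -1.756, -1.80915, -1.85607, -1.8966, -1.93058, -1.95791, -1.97849, -1.99225, -1.99914].
Lovász: ϑ = −107(-2*cos(pi/107))/(2+-(-1)*2*cos(pi/107)) = 107*cos(pi/107)/(cos(pi/107) + 1).
ϑ(G) ≈ 53.48847.
53 ≤ 107*cos(pi/107)/(cos(pi/107) + 1) ≤ 54: both strict.

107*cos(pi/107)/(cos(pi/107) + 1)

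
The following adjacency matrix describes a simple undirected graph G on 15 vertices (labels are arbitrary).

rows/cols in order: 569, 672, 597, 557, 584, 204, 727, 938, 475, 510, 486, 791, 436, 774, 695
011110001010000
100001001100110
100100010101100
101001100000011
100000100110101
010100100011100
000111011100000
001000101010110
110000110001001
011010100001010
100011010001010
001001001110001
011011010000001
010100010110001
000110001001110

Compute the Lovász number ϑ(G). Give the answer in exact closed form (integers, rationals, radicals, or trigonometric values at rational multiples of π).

deg(584) = 6; N(584) = {569, 727, 510, 486, 436, 695}.
N(938) = {597, 727, 475, 486, 436, 774}, |N(938)| = 6.
deg(475) = 6; N(475) = {569, 672, 727, 938, 791, 695}.
N(774) = {672, 557, 938, 510, 486, 695}, |N(774)| = 6.
6-regular, N=15; this is K(6,2), the Kneser graph.
Distinct eigenvalues (to 6 d.p.): [6.0, 1.0, -3.0].
With N=15: ϑ(G) = 15·(-1*(-3))/(6−(-3)) = 5.
= 5.0000… (decimal).

5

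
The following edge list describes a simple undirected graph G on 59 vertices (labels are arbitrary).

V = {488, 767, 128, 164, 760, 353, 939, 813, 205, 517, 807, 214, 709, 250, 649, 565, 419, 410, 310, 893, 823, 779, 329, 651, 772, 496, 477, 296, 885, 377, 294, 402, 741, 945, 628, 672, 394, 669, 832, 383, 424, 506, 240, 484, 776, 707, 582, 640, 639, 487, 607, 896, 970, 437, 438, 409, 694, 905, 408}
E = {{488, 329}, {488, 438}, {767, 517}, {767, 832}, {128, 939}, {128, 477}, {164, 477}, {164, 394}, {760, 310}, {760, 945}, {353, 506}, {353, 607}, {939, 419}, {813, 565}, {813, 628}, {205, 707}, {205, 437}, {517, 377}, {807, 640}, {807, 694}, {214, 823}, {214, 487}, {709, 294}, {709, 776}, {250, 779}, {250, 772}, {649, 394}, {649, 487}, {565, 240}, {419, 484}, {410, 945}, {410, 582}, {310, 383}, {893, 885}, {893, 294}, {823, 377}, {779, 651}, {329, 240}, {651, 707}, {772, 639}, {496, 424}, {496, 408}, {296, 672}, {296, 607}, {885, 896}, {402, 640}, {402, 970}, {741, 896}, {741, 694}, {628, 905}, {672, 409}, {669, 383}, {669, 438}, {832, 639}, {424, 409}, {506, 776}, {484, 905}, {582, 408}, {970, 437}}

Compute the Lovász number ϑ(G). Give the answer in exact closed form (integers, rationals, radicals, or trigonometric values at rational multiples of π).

N(517) = {767, 377}, |N(517)| = 2.
deg(779) = 2; N(779) = {250, 651}.
N(607) = {353, 296}, |N(607)| = 2.
N(496) = {424, 408}, |N(496)| = 2.
deg(v) = 2 for all v (|V|=59); a single 59-cycle (edge-transitive).
Distinct eigenvalues (to 6 d.p.): [2.0, 1.98867, 1.954807, 1.898795, 1.82127, 1.723108, 1.605423, 1.469548, 1.317023, 1.149575, 0.969102, 0.777648, 0.577384, 0.370577, 0.159572, -0.053241, -0.265451, -0.474653, -0.678478, -0.874615, -1.060842, -1.235049, -1.395263, -1.539668, -1.666628, -1.774704, -1.862672, -1.929536, -1.974537, -1.997165].
λ_max=2, λ_min=-2*cos(pi/59); ϑ = −59·λ_min/(λ_max−λ_min) = 59*cos(pi/59)/(cos(pi/59) + 1).
ϑ(G) ≈ 29.479079936.
Lovász sandwich 29 ≤ 59*cos(pi/59)/(cos(pi/59) + 1) ≤ 30: both strict.

59*cos(pi/59)/(cos(pi/59) + 1)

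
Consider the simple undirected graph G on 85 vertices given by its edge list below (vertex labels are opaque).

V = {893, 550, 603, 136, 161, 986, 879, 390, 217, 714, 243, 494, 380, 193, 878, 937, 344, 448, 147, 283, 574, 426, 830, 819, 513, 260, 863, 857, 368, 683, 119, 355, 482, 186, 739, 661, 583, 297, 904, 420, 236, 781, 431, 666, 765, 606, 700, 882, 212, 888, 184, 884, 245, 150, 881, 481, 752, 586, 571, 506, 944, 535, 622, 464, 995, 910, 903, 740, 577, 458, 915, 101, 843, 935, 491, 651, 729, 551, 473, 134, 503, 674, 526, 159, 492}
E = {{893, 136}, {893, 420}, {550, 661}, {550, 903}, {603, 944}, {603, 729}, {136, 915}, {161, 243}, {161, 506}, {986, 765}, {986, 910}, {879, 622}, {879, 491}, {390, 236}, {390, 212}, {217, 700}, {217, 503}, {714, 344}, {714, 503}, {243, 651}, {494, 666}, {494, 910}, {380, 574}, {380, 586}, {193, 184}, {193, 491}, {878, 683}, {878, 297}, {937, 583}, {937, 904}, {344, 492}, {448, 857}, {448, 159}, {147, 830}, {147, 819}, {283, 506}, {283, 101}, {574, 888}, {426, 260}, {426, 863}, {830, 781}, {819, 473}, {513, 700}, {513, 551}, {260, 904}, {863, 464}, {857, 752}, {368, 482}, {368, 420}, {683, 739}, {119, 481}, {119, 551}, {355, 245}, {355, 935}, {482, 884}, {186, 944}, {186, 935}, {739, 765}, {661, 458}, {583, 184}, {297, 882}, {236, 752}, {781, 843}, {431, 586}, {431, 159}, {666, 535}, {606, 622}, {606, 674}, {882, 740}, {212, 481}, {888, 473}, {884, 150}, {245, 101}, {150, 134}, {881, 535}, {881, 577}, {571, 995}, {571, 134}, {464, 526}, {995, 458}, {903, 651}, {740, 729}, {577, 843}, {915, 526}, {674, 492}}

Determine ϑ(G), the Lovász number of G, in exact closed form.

N(882) = {297, 740}, |N(882)| = 2.
Vertex 819 has 2 neighbors: 147, 473.
N(937) = {583, 904}, |N(937)| = 2.
Vertex 368 has 2 neighbors: 482, 420.
2-regular, N=85; this is C_{85}, the 85-cycle.
The 43 distinct eigenvalues: [2.0, 1.995, 1.978, 1.951, 1.913, 1.865, 1.806, 1.738, 1.66, 1.573, 1.478, 1.374, 1.263, 1.145, 1.021, 0.891, 0.757, 0.618, 0.476, 0.331, 0.185, 0.037, -0.111, -0.258, -0.404, -0.547, -0.688, -0.825, -0.957, -1.084, -1.205, -1.32, -1.427, -1.527, -1.618, -1.7, -1.774, -1.837, -1.89, -1.933, -1.966, -1.988, -1.999].
λ_max=2, λ_min=-2*cos(pi/85); ϑ = −85·λ_min/(λ_max−λ_min) = 85*cos(pi/85)/(cos(pi/85) + 1).
= 42.4854826… (decimal).
α=42, χ(Ḡ)=43; ϑ=85*cos(pi/85)/(cos(pi/85) + 1) lies between (both strict).

85*cos(pi/85)/(cos(pi/85) + 1)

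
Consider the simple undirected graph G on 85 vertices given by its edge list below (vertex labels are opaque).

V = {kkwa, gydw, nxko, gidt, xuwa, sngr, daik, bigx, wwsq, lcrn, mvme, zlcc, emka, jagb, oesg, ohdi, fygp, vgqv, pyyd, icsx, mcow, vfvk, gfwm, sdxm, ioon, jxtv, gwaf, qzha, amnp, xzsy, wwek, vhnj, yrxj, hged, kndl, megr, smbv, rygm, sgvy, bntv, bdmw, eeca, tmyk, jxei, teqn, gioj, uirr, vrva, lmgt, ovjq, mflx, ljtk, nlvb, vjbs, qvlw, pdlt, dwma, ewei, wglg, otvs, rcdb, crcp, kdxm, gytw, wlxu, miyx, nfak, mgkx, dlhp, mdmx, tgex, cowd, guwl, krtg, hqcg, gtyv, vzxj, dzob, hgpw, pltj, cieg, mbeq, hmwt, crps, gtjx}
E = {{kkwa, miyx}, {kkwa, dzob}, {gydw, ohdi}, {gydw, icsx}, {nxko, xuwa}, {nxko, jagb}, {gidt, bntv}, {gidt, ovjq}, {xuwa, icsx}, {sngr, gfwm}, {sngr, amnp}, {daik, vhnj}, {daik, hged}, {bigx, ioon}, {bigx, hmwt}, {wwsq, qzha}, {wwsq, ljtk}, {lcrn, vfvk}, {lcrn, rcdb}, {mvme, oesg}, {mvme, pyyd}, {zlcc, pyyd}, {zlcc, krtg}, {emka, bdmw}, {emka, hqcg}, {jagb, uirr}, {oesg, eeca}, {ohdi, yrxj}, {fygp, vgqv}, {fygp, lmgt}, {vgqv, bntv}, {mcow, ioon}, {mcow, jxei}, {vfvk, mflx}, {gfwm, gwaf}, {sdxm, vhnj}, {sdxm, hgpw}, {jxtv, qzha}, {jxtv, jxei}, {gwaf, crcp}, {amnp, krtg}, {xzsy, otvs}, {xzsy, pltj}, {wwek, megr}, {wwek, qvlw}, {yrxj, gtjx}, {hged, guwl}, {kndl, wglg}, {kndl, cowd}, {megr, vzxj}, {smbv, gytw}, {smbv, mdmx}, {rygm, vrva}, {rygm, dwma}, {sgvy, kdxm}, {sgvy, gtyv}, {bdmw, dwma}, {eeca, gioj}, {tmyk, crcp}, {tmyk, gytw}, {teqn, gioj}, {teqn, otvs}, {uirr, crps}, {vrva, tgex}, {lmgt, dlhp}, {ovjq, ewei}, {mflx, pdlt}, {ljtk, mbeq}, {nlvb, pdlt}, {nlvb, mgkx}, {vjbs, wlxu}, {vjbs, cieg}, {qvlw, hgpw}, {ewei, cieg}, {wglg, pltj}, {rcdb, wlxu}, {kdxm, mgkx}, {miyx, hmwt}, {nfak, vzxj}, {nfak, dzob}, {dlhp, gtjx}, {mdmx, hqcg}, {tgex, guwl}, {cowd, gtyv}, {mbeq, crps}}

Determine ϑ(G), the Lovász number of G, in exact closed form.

Vertex qvlw has 2 neighbors: wwek, hgpw.
N(smbv) = {gytw, mdmx}, |N(smbv)| = 2.
N(sngr) = {gfwm, amnp}, |N(sngr)| = 2.
N(nfak) = {vzxj, dzob}, |N(nfak)| = 2.
85-vertex 2-regular graph: a single 85-cycle (edge-transitive).
A has 43 distinct eigenvalues ≈ [2.0, 1.994538, 1.978183, 1.951024, 1.913209, 1.864944, 1.806494, 1.738178, 1.660368, 1.57349, 1.478018, 1.374473, 1.263422, 1.14547, 1.021262, 0.891477, 0.756822, 0.618034, 0.47587, 0.331108, 0.184537, 0.036958, -0.110823, -0.257998, -0.403765, -0.547326, -0.687898, -0.824713, -0.957023, -1.084107, -1.205269, -1.319849, -1.42722, -1.526797, -1.618034, -1.700434, -1.773547, -1.836974, -1.890368, -1.933437, -1.965946, -1.987718, -1.998634].
λ_max=2, λ_min=-2*cos(pi/85); ϑ = −85·λ_min/(λ_max−λ_min) = 85*cos(pi/85)/(cos(pi/85) + 1).
≈ 42.48548257 (to 8 d.p.).
Lovász sandwich 42 ≤ 85*cos(pi/85)/(cos(pi/85) + 1) ≤ 43: both strict.

85*cos(pi/85)/(cos(pi/85) + 1)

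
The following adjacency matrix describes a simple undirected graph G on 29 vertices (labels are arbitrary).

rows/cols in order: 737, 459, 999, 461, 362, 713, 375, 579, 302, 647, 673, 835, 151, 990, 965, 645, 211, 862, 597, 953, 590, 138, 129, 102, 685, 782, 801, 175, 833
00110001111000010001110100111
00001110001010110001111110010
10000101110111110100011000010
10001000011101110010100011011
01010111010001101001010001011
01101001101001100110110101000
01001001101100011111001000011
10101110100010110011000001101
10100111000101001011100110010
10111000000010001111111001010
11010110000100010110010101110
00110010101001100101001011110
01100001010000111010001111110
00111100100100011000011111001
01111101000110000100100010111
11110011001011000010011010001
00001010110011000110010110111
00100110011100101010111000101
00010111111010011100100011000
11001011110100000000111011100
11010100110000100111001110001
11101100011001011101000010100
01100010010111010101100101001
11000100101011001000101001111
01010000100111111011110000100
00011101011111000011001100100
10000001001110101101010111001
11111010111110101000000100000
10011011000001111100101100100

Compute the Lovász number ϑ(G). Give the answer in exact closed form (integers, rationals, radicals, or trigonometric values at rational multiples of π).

deg(375) = 14; N(375) = {459, 362, 579, 302, 673, 835, 645, 211, 862, 597, 953, 129, 175, 833}.
Vertex 647 has 14 neighbors: 737, 999, 461, 362, 151, 211, 862, 597, 953, 590, 138, 129, 782, 175.
deg(211) = 14; N(211) = {362, 375, 302, 647, 151, 990, 862, 597, 138, 102, 685, 801, 175, 833}.
Vertex 138 has 14 neighbors: 737, 459, 999, 362, 713, 647, 673, 990, 645, 211, 862, 953, 685, 801.
deg(v) = 14 for all v (|V|=29); strongly regular (29,14,6,7).
spec(A) ≈ [14.0, 2.19258, -3.19258] (distinct, 5 d.p.).
Lovász (edge-transitive): ϑ = −29·(-sqrt(29)/2 - 1/2)/((14)−(-sqrt(29)/2 - 1/2)) = sqrt(29).
= 5.3851648… (decimal).

sqrt(29)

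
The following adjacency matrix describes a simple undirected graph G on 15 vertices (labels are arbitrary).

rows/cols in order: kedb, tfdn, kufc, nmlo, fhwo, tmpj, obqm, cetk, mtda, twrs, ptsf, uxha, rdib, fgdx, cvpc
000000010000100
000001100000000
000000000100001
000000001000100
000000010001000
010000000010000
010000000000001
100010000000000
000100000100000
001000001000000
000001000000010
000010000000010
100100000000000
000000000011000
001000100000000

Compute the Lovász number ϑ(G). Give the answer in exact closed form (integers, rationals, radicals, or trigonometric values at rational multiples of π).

15*cos(pi/15)/(cos(pi/15) + 1)

deg(cvpc) = 2; N(cvpc) = {kufc, obqm}.
N(twrs) = {kufc, mtda}, |N(twrs)| = 2.
N(nmlo) = {mtda, rdib}, |N(nmlo)| = 2.
Vertex tmpj has 2 neighbors: tfdn, ptsf.
15-vertex 2-regular graph: a single 15-cycle (edge-transitive).
spec(A) ≈ [2.0, 1.827091, 1.338261, 0.618034, -0.209057, -1.0, -1.618034, -1.956295] (distinct, 6 d.p.).
λ_max=2, λ_min=-2*cos(pi/15); ϑ = −15·λ_min/(λ_max−λ_min) = 15*cos(pi/15)/(cos(pi/15) + 1).
ϑ(G) ≈ 7.41715.
Lovász sandwich 7 ≤ 15*cos(pi/15)/(cos(pi/15) + 1) ≤ 8: both strict.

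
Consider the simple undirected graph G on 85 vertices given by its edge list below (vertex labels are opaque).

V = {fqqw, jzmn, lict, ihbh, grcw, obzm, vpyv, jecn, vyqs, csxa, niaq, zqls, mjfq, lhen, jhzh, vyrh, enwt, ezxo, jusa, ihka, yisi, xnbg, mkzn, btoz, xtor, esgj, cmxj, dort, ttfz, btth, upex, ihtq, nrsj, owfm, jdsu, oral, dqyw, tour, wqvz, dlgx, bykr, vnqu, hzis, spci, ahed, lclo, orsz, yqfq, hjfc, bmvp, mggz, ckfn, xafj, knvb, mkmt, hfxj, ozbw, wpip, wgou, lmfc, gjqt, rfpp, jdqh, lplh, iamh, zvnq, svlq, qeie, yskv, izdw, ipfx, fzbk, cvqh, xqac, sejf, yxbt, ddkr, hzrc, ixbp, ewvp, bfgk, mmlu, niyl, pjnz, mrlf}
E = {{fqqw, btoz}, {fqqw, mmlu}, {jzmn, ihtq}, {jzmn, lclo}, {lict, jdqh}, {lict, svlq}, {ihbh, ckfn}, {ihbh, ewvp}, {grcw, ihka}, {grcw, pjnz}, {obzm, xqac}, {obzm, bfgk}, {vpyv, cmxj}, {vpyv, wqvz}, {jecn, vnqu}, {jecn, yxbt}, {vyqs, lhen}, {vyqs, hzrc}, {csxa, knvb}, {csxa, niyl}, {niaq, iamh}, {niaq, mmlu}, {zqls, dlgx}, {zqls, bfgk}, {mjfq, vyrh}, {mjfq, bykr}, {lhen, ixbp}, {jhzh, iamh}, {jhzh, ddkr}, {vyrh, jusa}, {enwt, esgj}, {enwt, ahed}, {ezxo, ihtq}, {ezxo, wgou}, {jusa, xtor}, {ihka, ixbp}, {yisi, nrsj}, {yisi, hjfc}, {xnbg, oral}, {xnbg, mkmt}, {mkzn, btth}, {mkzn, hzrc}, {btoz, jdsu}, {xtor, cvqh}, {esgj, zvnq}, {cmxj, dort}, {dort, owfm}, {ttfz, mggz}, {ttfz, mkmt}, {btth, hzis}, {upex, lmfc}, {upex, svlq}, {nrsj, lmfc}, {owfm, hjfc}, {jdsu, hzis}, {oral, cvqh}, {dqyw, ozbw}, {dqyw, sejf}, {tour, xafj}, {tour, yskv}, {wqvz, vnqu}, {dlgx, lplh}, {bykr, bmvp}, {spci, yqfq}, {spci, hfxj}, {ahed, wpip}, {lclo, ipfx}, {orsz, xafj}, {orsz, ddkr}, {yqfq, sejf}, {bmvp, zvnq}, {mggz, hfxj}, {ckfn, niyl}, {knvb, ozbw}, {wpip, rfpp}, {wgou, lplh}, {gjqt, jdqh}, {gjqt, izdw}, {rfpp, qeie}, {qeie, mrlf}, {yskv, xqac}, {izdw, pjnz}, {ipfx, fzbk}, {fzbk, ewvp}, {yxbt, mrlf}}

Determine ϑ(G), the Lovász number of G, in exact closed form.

85*cos(pi/85)/(cos(pi/85) + 1)

Vertex wpip has 2 neighbors: ahed, rfpp.
N(lict) = {jdqh, svlq}, |N(lict)| = 2.
Vertex cvqh has 2 neighbors: xtor, oral.
deg(ihka) = 2; N(ihka) = {grcw, ixbp}.
Every vertex has degree 2 (N=85); the odd cycle C_{85}.
The 43 distinct eigenvalues: [2.0, 1.99454, 1.97818, 1.95102, 1.91321, 1.86494, 1.80649, 1.73818, 1.66037, 1.57349, 1.47802, 1.37447, 1.26342, 1.14547, 1.02126, 0.89148, 0.75682, 0.61803, 0.47587, 0.33111, 0.18454, 0.03696, -0.11082, -0.258, -0.40376, -0.54733, -0.6879, -0.82471, -0.95702, -1.08411, -1.20527, -1.31985, -1.42722, -1.5268, -1.61803, -1.70043, -1.77355, -1.83697, -1.89037, -1.93344, -1.96595, -1.98772, -1.99863].
ϑ = −N·λ_min/(λ_max−λ_min) = −85·(-2*cos(pi/85))/(2−(-2*cos(pi/85))) = 85*cos(pi/85)/(cos(pi/85) + 1).
Numerically 42.485482571.
Sandwich: α(G)=42 ≤ ϑ(G)=85*cos(pi/85)/(cos(pi/85) + 1) ≤ χ(Ḡ)=43 (both strict).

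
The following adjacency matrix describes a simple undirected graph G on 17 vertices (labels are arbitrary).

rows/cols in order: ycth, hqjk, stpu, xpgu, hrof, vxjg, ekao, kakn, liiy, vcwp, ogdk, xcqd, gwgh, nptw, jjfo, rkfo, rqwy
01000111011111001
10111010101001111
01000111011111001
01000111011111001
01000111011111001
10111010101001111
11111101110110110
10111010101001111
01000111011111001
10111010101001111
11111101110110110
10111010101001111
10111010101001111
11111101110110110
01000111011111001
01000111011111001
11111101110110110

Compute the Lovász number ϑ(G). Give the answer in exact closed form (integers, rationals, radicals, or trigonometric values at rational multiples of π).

7

N(nptw) = {ycth, hqjk, stpu, xpgu, hrof, vxjg, kakn, liiy, vcwp, xcqd, gwgh, jjfo, rkfo}, |N(nptw)| = 13.
Vertex liiy has 10 neighbors: hqjk, vxjg, ekao, kakn, vcwp, ogdk, xcqd, gwgh, nptw, rqwy.
deg(rkfo) = 10; N(rkfo) = {hqjk, vxjg, ekao, kakn, vcwp, ogdk, xcqd, gwgh, nptw, rqwy}.
deg(ekao) = 13; N(ekao) = {ycth, hqjk, stpu, xpgu, hrof, vxjg, kakn, liiy, vcwp, xcqd, gwgh, jjfo, rkfo}.
Complete multipartite on [7, 6, 4]: sandwich collapses at ϑ=7.
≈ 7.00000 (to 5 d.p.).
7 ≤ 7 ≤ 7: collapsed.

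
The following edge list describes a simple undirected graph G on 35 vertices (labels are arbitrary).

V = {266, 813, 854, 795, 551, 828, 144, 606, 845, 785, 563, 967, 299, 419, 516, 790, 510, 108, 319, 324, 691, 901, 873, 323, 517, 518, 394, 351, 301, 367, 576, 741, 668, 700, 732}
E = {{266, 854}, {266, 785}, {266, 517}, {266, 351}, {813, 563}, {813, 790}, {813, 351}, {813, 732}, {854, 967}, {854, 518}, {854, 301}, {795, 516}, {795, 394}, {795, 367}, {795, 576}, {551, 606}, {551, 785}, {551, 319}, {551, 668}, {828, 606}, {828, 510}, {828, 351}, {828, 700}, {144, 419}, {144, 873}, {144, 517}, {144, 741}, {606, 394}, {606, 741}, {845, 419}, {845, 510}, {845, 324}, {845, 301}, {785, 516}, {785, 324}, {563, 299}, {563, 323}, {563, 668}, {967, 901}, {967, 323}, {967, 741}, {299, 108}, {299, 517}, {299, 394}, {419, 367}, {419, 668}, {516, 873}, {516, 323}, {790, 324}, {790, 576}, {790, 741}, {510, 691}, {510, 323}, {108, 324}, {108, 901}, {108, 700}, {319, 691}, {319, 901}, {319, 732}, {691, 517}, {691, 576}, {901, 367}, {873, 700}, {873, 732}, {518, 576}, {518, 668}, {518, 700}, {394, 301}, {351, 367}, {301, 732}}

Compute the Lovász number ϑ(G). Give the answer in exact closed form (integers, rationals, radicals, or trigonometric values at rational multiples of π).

15

N(301) = {854, 845, 394, 732}, |N(301)| = 4.
N(854) = {266, 967, 518, 301}, |N(854)| = 4.
Vertex 351 has 4 neighbors: 266, 813, 828, 367.
deg(108) = 4; N(108) = {299, 324, 901, 700}.
35-vertex 4-regular graph: Kneser-type, 3-subsets of [7].
Distinct eigenvalues (to 4 d.p.): [4.0, 2.0, -1.0, -3.0].
−35·(-3) / ((4)−(-3)) = 15 = ϑ(G).
Numerically 15.000000.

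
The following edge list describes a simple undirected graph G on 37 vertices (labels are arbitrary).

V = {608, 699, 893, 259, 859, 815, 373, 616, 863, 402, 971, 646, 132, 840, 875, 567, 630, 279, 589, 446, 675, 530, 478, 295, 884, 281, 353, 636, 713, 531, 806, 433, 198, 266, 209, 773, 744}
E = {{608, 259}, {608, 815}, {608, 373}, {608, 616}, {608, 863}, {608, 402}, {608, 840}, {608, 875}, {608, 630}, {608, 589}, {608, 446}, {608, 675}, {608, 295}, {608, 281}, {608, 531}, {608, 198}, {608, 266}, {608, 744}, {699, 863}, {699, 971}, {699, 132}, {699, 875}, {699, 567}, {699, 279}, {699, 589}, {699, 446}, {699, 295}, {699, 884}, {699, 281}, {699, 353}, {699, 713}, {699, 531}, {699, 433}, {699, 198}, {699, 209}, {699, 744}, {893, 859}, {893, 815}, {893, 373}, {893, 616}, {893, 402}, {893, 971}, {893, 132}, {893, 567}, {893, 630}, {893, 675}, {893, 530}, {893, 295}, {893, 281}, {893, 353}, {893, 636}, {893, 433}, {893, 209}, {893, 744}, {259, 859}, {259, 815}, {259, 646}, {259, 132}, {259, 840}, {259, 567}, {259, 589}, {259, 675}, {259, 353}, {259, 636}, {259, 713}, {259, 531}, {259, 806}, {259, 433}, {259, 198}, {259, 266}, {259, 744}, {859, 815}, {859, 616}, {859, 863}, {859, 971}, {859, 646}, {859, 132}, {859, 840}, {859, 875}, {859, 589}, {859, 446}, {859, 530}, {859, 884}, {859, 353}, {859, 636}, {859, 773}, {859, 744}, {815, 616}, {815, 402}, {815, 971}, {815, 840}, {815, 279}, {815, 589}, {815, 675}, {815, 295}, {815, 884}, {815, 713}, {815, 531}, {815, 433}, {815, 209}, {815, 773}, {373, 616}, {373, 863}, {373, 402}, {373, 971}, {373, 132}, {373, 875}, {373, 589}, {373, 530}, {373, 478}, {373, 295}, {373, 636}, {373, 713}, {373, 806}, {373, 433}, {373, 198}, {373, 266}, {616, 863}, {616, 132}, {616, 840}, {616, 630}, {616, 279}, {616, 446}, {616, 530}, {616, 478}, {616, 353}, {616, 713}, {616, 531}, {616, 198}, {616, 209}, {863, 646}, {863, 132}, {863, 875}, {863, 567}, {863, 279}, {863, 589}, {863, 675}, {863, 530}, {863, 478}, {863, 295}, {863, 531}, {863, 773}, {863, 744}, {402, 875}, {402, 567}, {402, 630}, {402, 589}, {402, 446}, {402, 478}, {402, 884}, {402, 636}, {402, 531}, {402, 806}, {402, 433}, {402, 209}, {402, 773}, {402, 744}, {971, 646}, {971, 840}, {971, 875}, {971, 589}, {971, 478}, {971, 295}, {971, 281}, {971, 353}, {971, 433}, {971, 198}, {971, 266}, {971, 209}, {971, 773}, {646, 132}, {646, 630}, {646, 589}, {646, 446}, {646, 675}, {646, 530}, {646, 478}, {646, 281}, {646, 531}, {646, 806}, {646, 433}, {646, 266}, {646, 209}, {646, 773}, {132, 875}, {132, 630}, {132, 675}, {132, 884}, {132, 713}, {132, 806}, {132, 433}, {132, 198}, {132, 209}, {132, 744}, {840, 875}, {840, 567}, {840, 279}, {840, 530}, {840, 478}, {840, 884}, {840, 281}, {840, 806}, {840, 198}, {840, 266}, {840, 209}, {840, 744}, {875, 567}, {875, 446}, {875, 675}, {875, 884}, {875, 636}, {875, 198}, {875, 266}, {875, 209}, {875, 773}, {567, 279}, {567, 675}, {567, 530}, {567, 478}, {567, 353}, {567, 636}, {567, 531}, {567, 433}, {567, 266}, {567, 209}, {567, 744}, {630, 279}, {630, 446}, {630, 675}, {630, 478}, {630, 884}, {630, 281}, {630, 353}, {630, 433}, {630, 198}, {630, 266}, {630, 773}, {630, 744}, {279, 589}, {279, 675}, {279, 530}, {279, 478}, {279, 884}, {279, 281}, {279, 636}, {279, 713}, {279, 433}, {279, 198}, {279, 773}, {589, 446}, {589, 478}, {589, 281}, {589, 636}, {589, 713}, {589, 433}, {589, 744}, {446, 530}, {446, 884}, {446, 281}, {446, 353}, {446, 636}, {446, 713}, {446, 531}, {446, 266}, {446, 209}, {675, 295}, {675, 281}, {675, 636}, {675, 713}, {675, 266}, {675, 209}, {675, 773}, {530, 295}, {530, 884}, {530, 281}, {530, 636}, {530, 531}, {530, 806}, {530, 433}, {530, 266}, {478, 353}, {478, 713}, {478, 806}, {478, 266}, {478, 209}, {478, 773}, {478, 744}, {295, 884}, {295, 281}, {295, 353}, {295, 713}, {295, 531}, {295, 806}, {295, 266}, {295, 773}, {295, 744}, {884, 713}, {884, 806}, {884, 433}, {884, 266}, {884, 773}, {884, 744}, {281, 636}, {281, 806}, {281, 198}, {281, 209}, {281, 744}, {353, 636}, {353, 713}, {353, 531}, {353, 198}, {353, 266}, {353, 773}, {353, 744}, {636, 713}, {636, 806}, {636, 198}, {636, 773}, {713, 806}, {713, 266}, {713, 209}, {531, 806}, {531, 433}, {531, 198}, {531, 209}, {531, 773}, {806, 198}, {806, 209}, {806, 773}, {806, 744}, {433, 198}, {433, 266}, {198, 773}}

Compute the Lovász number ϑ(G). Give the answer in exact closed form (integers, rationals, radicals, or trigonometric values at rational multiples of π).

sqrt(37)

Vertex 446 has 18 neighbors: 608, 699, 859, 616, 402, 646, 875, 630, 589, 530, 884, 281, 353, 636, 713, 531, 266, 209.
N(259) = {608, 859, 815, 646, 132, 840, 567, 589, 675, 353, 636, 713, 531, 806, 433, 198, 266, 744}, |N(259)| = 18.
Vertex 266 has 18 neighbors: 608, 259, 373, 971, 646, 840, 875, 567, 630, 446, 675, 530, 478, 295, 884, 353, 713, 433.
deg(744) = 18; N(744) = {608, 699, 893, 259, 859, 863, 402, 132, 840, 567, 630, 589, 478, 295, 884, 281, 353, 806}.
deg(v) = 18 for all v (|V|=37); Paley(37): SR with (k,λ,μ)=(18,8,9).
spec(A) ≈ [18.0, 2.5414, -3.5414] (distinct, 4 d.p.).
−37·(-sqrt(37)/2 - 1/2) / ((18)−(-sqrt(37)/2 - 1/2)) = sqrt(37) = ϑ(G).
Numerically 6.082763.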